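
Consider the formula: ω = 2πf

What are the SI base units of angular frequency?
Units of each symbol in ω = 2πf:
  f (frequency): 1/s
  The factor 2π is dimensionless.

Multiplying the contributions: [1/s]
Adding exponents of each base unit: s: -1
SI base units of angular frequency: 1/s

Answer: 1/s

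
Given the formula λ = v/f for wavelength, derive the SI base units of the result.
Units of each symbol in λ = v/f:
  v (wave speed): m/s
  f (frequency): 1/s  → in the denominator, contributes s

Multiplying the contributions: [m/s] · [s]
Adding exponents of each base unit: m: 1
SI base units of wavelength: m

Answer: m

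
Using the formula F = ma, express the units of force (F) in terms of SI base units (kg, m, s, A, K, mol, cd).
Units of each symbol in F = ma:
  m (mass): kg
  a (acceleration): m/s²

Multiplying the contributions: [kg] · [m/s²]
Adding exponents of each base unit: kg: 1, m: 1, s: -2
SI base units of force: kg·m/s²

Answer: kg·m/s²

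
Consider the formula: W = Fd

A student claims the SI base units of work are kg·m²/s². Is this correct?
Units of each symbol in W = Fd:
  F (force): kg·m/s²
  d (displacement): m

Multiplying the contributions: [kg·m/s²] · [m]
Adding exponents of each base unit: kg: 1, m: 2, s: -2
SI base units of work: kg·m²/s²

The claimed units kg·m²/s² match the derived units, so the claim is correct.

Answer: Yes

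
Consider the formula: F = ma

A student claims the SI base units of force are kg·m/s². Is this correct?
Units of each symbol in F = ma:
  m (mass): kg
  a (acceleration): m/s²

Multiplying the contributions: [kg] · [m/s²]
Adding exponents of each base unit: kg: 1, m: 1, s: -2
SI base units of force: kg·m/s²

The claimed units kg·m/s² match the derived units, so the claim is correct.

Answer: Yes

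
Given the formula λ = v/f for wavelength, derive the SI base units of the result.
Units of each symbol in λ = v/f:
  v (wave speed): m/s
  f (frequency): 1/s  → in the denominator, contributes s

Multiplying the contributions: [m/s] · [s]
Adding exponents of each base unit: m: 1
SI base units of wavelength: m

Answer: m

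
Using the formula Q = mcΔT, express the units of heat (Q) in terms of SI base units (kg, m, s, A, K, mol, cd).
Units of each symbol in Q = mcΔT:
  m (mass): kg
  c (specific heat capacity, in J/(kg·K)): m²/(s²·K)
  ΔT (temperature change): K

Multiplying the contributions: [kg] · [m²/(s²·K)] · [K]
Adding exponents of each base unit: kg: 1, m: 2, s: -2
SI base units of heat: kg·m²/s²

Answer: kg·m²/s²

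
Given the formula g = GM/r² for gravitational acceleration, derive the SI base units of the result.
Units of each symbol in g = GM/r²:
  G (gravitational constant): m³/(kg·s²)
  M (mass): kg
  r (distance): m  → to the power 2 in the denominator, contributes 1/m²

Multiplying the contributions: [m³/(kg·s²)] · [kg] · [1/m²]
Adding exponents of each base unit: m: 1, s: -2
SI base units of gravitational acceleration: m/s²

Answer: m/s²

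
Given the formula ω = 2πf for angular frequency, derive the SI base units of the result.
Units of each symbol in ω = 2πf:
  f (frequency): 1/s
  The factor 2π is dimensionless.

Multiplying the contributions: [1/s]
Adding exponents of each base unit: s: -1
SI base units of angular frequency: 1/s

Answer: 1/s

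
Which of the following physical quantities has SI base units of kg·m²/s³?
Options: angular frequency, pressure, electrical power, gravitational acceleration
Checking the SI base units of each option:
  angular frequency (ω = 2πf): 1/s  ✗
  pressure (P = F/A): kg/(m·s²)  ✗
  electrical power (P = IV): kg·m²/s³  ✓ matches
  gravitational acceleration (g = GM/r²): m/s²  ✗

Only electrical power has units kg·m²/s³.

Answer: electrical power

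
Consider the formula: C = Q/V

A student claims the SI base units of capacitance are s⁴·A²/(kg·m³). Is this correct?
Units of each symbol in C = Q/V:
  Q (charge, in coulombs): s·A
  V (voltage, in volts): kg·m²/(s³·A)  → in the denominator, contributes s³·A/(kg·m²)

Multiplying the contributions: [s·A] · [s³·A/(kg·m²)]
Adding exponents of each base unit: kg: -1, m: -2, s: 4, A: 2
SI base units of capacitance: s⁴·A²/(kg·m²)

The claimed units s⁴·A²/(kg·m³) (exponents kg: -1, m: -3, s: 4, A: 2) do not match the derived units s⁴·A²/(kg·m²) (exponents kg: -1, m: -2, s: 4, A: 2), so the claim is incorrect.

Answer: No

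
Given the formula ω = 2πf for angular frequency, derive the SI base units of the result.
Units of each symbol in ω = 2πf:
  f (frequency): 1/s
  The factor 2π is dimensionless.

Multiplying the contributions: [1/s]
Adding exponents of each base unit: s: -1
SI base units of angular frequency: 1/s

Answer: 1/s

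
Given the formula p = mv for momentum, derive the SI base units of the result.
Units of each symbol in p = mv:
  m (mass): kg
  v (velocity): m/s

Multiplying the contributions: [kg] · [m/s]
Adding exponents of each base unit: kg: 1, m: 1, s: -1
SI base units of momentum: kg·m/s

Answer: kg·m/s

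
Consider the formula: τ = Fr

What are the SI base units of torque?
Units of each symbol in τ = Fr:
  F (force): kg·m/s²
  r (lever arm): m

Multiplying the contributions: [kg·m/s²] · [m]
Adding exponents of each base unit: kg: 1, m: 2, s: -2
SI base units of torque: kg·m²/s²

Answer: kg·m²/s²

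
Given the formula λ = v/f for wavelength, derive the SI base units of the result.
Units of each symbol in λ = v/f:
  v (wave speed): m/s
  f (frequency): 1/s  → in the denominator, contributes s

Multiplying the contributions: [m/s] · [s]
Adding exponents of each base unit: m: 1
SI base units of wavelength: m

Answer: m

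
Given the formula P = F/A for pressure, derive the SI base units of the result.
Units of each symbol in P = F/A:
  F (force): kg·m/s²
  A (area): m²  → in the denominator, contributes 1/m²

Multiplying the contributions: [kg·m/s²] · [1/m²]
Adding exponents of each base unit: kg: 1, m: -1, s: -2
SI base units of pressure: kg/(m·s²)

Answer: kg/(m·s²)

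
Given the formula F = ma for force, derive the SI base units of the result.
Units of each symbol in F = ma:
  m (mass): kg
  a (acceleration): m/s²

Multiplying the contributions: [kg] · [m/s²]
Adding exponents of each base unit: kg: 1, m: 1, s: -2
SI base units of force: kg·m/s²

Answer: kg·m/s²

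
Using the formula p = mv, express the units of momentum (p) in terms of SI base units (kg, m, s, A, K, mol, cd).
Units of each symbol in p = mv:
  m (mass): kg
  v (velocity): m/s

Multiplying the contributions: [kg] · [m/s]
Adding exponents of each base unit: kg: 1, m: 1, s: -1
SI base units of momentum: kg·m/s

Answer: kg·m/s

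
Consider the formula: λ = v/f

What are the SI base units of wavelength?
Units of each symbol in λ = v/f:
  v (wave speed): m/s
  f (frequency): 1/s  → in the denominator, contributes s

Multiplying the contributions: [m/s] · [s]
Adding exponents of each base unit: m: 1
SI base units of wavelength: m

Answer: m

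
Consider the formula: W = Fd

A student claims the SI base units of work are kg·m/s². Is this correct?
Units of each symbol in W = Fd:
  F (force): kg·m/s²
  d (displacement): m

Multiplying the contributions: [kg·m/s²] · [m]
Adding exponents of each base unit: kg: 1, m: 2, s: -2
SI base units of work: kg·m²/s²

The claimed units kg·m/s² (exponents kg: 1, m: 1, s: -2) do not match the derived units kg·m²/s² (exponents kg: 1, m: 2, s: -2), so the claim is incorrect.

Answer: No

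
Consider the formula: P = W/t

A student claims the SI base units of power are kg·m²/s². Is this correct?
Units of each symbol in P = W/t:
  W (work): kg·m²/s²
  t (time): s  → in the denominator, contributes 1/s

Multiplying the contributions: [kg·m²/s²] · [1/s]
Adding exponents of each base unit: kg: 1, m: 2, s: -3
SI base units of power: kg·m²/s³

The claimed units kg·m²/s² (exponents kg: 1, m: 2, s: -2) do not match the derived units kg·m²/s³ (exponents kg: 1, m: 2, s: -3), so the claim is incorrect.

Answer: No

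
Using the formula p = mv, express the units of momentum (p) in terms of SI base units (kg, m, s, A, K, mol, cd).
Units of each symbol in p = mv:
  m (mass): kg
  v (velocity): m/s

Multiplying the contributions: [kg] · [m/s]
Adding exponents of each base unit: kg: 1, m: 1, s: -1
SI base units of momentum: kg·m/s

Answer: kg·m/s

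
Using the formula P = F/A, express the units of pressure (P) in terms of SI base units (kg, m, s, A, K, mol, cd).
Units of each symbol in P = F/A:
  F (force): kg·m/s²
  A (area): m²  → in the denominator, contributes 1/m²

Multiplying the contributions: [kg·m/s²] · [1/m²]
Adding exponents of each base unit: kg: 1, m: -1, s: -2
SI base units of pressure: kg/(m·s²)

Answer: kg/(m·s²)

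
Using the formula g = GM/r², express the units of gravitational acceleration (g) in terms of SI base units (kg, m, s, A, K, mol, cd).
Units of each symbol in g = GM/r²:
  G (gravitational constant): m³/(kg·s²)
  M (mass): kg
  r (distance): m  → to the power 2 in the denominator, contributes 1/m²

Multiplying the contributions: [m³/(kg·s²)] · [kg] · [1/m²]
Adding exponents of each base unit: m: 1, s: -2
SI base units of gravitational acceleration: m/s²

Answer: m/s²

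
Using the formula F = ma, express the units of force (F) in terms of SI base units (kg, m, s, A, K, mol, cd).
Units of each symbol in F = ma:
  m (mass): kg
  a (acceleration): m/s²

Multiplying the contributions: [kg] · [m/s²]
Adding exponents of each base unit: kg: 1, m: 1, s: -2
SI base units of force: kg·m/s²

Answer: kg·m/s²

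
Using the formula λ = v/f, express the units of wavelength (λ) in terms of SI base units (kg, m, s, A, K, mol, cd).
Units of each symbol in λ = v/f:
  v (wave speed): m/s
  f (frequency): 1/s  → in the denominator, contributes s

Multiplying the contributions: [m/s] · [s]
Adding exponents of each base unit: m: 1
SI base units of wavelength: m

Answer: m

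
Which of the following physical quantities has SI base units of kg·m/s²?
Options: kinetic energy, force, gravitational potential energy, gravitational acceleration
Checking the SI base units of each option:
  kinetic energy (E = ½mv²): kg·m²/s²  ✗
  force (F = ma): kg·m/s²  ✓ matches
  gravitational potential energy (U = -GMm/r): kg·m²/s²  ✗
  gravitational acceleration (g = GM/r²): m/s²  ✗

Only force has units kg·m/s².

Answer: force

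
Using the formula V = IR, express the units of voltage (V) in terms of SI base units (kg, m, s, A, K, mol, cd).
Units of each symbol in V = IR:
  I (current): A
  R (resistance, in ohms): kg·m²/(s³·A²)

Multiplying the contributions: [A] · [kg·m²/(s³·A²)]
Adding exponents of each base unit: kg: 1, m: 2, s: -3, A: -1
SI base units of voltage: kg·m²/(s³·A)

Answer: kg·m²/(s³·A)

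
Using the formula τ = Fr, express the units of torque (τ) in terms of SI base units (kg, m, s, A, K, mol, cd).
Units of each symbol in τ = Fr:
  F (force): kg·m/s²
  r (lever arm): m

Multiplying the contributions: [kg·m/s²] · [m]
Adding exponents of each base unit: kg: 1, m: 2, s: -2
SI base units of torque: kg·m²/s²

Answer: kg·m²/s²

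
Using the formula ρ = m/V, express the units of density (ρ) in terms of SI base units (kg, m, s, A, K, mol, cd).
Units of each symbol in ρ = m/V:
  m (mass): kg
  V (volume): m³  → in the denominator, contributes 1/m³

Multiplying the contributions: [kg] · [1/m³]
Adding exponents of each base unit: kg: 1, m: -3
SI base units of density: kg/m³

Answer: kg/m³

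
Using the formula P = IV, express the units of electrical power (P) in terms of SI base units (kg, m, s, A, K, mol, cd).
Units of each symbol in P = IV:
  I (current): A
  V (voltage, in volts): kg·m²/(s³·A)

Multiplying the contributions: [A] · [kg·m²/(s³·A)]
Adding exponents of each base unit: kg: 1, m: 2, s: -3
SI base units of electrical power: kg·m²/s³

Answer: kg·m²/s³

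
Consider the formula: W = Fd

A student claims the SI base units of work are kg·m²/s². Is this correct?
Units of each symbol in W = Fd:
  F (force): kg·m/s²
  d (displacement): m

Multiplying the contributions: [kg·m/s²] · [m]
Adding exponents of each base unit: kg: 1, m: 2, s: -2
SI base units of work: kg·m²/s²

The claimed units kg·m²/s² match the derived units, so the claim is correct.

Answer: Yes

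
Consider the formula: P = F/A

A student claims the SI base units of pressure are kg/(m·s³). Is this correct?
Units of each symbol in P = F/A:
  F (force): kg·m/s²
  A (area): m²  → in the denominator, contributes 1/m²

Multiplying the contributions: [kg·m/s²] · [1/m²]
Adding exponents of each base unit: kg: 1, m: -1, s: -2
SI base units of pressure: kg/(m·s²)

The claimed units kg/(m·s³) (exponents kg: 1, m: -1, s: -3) do not match the derived units kg/(m·s²) (exponents kg: 1, m: -1, s: -2), so the claim is incorrect.

Answer: No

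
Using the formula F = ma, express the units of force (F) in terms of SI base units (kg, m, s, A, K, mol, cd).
Units of each symbol in F = ma:
  m (mass): kg
  a (acceleration): m/s²

Multiplying the contributions: [kg] · [m/s²]
Adding exponents of each base unit: kg: 1, m: 1, s: -2
SI base units of force: kg·m/s²

Answer: kg·m/s²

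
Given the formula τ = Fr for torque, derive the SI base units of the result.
Units of each symbol in τ = Fr:
  F (force): kg·m/s²
  r (lever arm): m

Multiplying the contributions: [kg·m/s²] · [m]
Adding exponents of each base unit: kg: 1, m: 2, s: -2
SI base units of torque: kg·m²/s²

Answer: kg·m²/s²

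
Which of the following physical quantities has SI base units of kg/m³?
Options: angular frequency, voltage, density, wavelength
Checking the SI base units of each option:
  angular frequency (ω = 2πf): 1/s  ✗
  voltage (V = IR): kg·m²/(s³·A)  ✗
  density (ρ = m/V): kg/m³  ✓ matches
  wavelength (λ = v/f): m  ✗

Only density has units kg/m³.

Answer: density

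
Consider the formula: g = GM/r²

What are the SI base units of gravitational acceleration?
Units of each symbol in g = GM/r²:
  G (gravitational constant): m³/(kg·s²)
  M (mass): kg
  r (distance): m  → to the power 2 in the denominator, contributes 1/m²

Multiplying the contributions: [m³/(kg·s²)] · [kg] · [1/m²]
Adding exponents of each base unit: m: 1, s: -2
SI base units of gravitational acceleration: m/s²

Answer: m/s²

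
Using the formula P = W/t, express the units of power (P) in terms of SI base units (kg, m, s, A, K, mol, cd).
Units of each symbol in P = W/t:
  W (work): kg·m²/s²
  t (time): s  → in the denominator, contributes 1/s

Multiplying the contributions: [kg·m²/s²] · [1/s]
Adding exponents of each base unit: kg: 1, m: 2, s: -3
SI base units of power: kg·m²/s³

Answer: kg·m²/s³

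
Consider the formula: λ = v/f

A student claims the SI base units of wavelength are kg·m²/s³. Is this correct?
Units of each symbol in λ = v/f:
  v (wave speed): m/s
  f (frequency): 1/s  → in the denominator, contributes s

Multiplying the contributions: [m/s] · [s]
Adding exponents of each base unit: m: 1
SI base units of wavelength: m

The claimed units kg·m²/s³ (exponents kg: 1, m: 2, s: -3) do not match the derived units m (exponents m: 1), so the claim is incorrect.

Answer: No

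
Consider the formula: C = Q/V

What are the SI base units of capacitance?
Units of each symbol in C = Q/V:
  Q (charge, in coulombs): s·A
  V (voltage, in volts): kg·m²/(s³·A)  → in the denominator, contributes s³·A/(kg·m²)

Multiplying the contributions: [s·A] · [s³·A/(kg·m²)]
Adding exponents of each base unit: kg: -1, m: -2, s: 4, A: 2
SI base units of capacitance: s⁴·A²/(kg·m²)

Answer: s⁴·A²/(kg·m²)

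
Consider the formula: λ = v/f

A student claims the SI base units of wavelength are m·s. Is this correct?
Units of each symbol in λ = v/f:
  v (wave speed): m/s
  f (frequency): 1/s  → in the denominator, contributes s

Multiplying the contributions: [m/s] · [s]
Adding exponents of each base unit: m: 1
SI base units of wavelength: m

The claimed units m·s (exponents m: 1, s: 1) do not match the derived units m (exponents m: 1), so the claim is incorrect.

Answer: No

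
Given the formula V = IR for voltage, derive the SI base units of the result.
Units of each symbol in V = IR:
  I (current): A
  R (resistance, in ohms): kg·m²/(s³·A²)

Multiplying the contributions: [A] · [kg·m²/(s³·A²)]
Adding exponents of each base unit: kg: 1, m: 2, s: -3, A: -1
SI base units of voltage: kg·m²/(s³·A)

Answer: kg·m²/(s³·A)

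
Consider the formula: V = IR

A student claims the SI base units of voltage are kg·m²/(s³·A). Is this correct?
Units of each symbol in V = IR:
  I (current): A
  R (resistance, in ohms): kg·m²/(s³·A²)

Multiplying the contributions: [A] · [kg·m²/(s³·A²)]
Adding exponents of each base unit: kg: 1, m: 2, s: -3, A: -1
SI base units of voltage: kg·m²/(s³·A)

The claimed units kg·m²/(s³·A) match the derived units, so the claim is correct.

Answer: Yes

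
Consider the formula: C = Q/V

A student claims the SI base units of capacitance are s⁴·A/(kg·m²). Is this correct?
Units of each symbol in C = Q/V:
  Q (charge, in coulombs): s·A
  V (voltage, in volts): kg·m²/(s³·A)  → in the denominator, contributes s³·A/(kg·m²)

Multiplying the contributions: [s·A] · [s³·A/(kg·m²)]
Adding exponents of each base unit: kg: -1, m: -2, s: 4, A: 2
SI base units of capacitance: s⁴·A²/(kg·m²)

The claimed units s⁴·A/(kg·m²) (exponents kg: -1, m: -2, s: 4, A: 1) do not match the derived units s⁴·A²/(kg·m²) (exponents kg: -1, m: -2, s: 4, A: 2), so the claim is incorrect.

Answer: No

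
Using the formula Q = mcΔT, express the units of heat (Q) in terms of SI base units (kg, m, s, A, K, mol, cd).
Units of each symbol in Q = mcΔT:
  m (mass): kg
  c (specific heat capacity, in J/(kg·K)): m²/(s²·K)
  ΔT (temperature change): K

Multiplying the contributions: [kg] · [m²/(s²·K)] · [K]
Adding exponents of each base unit: kg: 1, m: 2, s: -2
SI base units of heat: kg·m²/s²

Answer: kg·m²/s²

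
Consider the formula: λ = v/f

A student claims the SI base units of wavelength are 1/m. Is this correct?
Units of each symbol in λ = v/f:
  v (wave speed): m/s
  f (frequency): 1/s  → in the denominator, contributes s

Multiplying the contributions: [m/s] · [s]
Adding exponents of each base unit: m: 1
SI base units of wavelength: m

The claimed units 1/m (exponents m: -1) do not match the derived units m (exponents m: 1), so the claim is incorrect.

Answer: No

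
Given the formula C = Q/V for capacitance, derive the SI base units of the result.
Units of each symbol in C = Q/V:
  Q (charge, in coulombs): s·A
  V (voltage, in volts): kg·m²/(s³·A)  → in the denominator, contributes s³·A/(kg·m²)

Multiplying the contributions: [s·A] · [s³·A/(kg·m²)]
Adding exponents of each base unit: kg: -1, m: -2, s: 4, A: 2
SI base units of capacitance: s⁴·A²/(kg·m²)

Answer: s⁴·A²/(kg·m²)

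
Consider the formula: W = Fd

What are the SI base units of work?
Units of each symbol in W = Fd:
  F (force): kg·m/s²
  d (displacement): m

Multiplying the contributions: [kg·m/s²] · [m]
Adding exponents of each base unit: kg: 1, m: 2, s: -2
SI base units of work: kg·m²/s²

Answer: kg·m²/s²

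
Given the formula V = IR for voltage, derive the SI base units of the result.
Units of each symbol in V = IR:
  I (current): A
  R (resistance, in ohms): kg·m²/(s³·A²)

Multiplying the contributions: [A] · [kg·m²/(s³·A²)]
Adding exponents of each base unit: kg: 1, m: 2, s: -3, A: -1
SI base units of voltage: kg·m²/(s³·A)

Answer: kg·m²/(s³·A)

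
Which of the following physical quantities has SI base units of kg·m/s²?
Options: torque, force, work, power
Checking the SI base units of each option:
  torque (τ = Fr): kg·m²/s²  ✗
  force (F = ma): kg·m/s²  ✓ matches
  work (W = Fd): kg·m²/s²  ✗
  power (P = W/t): kg·m²/s³  ✗

Only force has units kg·m/s².

Answer: force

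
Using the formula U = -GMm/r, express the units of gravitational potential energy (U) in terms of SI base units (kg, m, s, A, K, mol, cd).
Units of each symbol in U = -GMm/r:
  G (gravitational constant): m³/(kg·s²)
  M (mass): kg
  m (mass): kg
  r (distance): m  → in the denominator, contributes 1/m
  The minus sign does not affect the units.

Multiplying the contributions: [m³/(kg·s²)] · [kg] · [kg] · [1/m]
Adding exponents of each base unit: kg: 1, m: 2, s: -2
SI base units of gravitational potential energy: kg·m²/s²

Answer: kg·m²/s²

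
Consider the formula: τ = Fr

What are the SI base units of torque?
Units of each symbol in τ = Fr:
  F (force): kg·m/s²
  r (lever arm): m

Multiplying the contributions: [kg·m/s²] · [m]
Adding exponents of each base unit: kg: 1, m: 2, s: -2
SI base units of torque: kg·m²/s²

Answer: kg·m²/s²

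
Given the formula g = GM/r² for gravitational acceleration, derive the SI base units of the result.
Units of each symbol in g = GM/r²:
  G (gravitational constant): m³/(kg·s²)
  M (mass): kg
  r (distance): m  → to the power 2 in the denominator, contributes 1/m²

Multiplying the contributions: [m³/(kg·s²)] · [kg] · [1/m²]
Adding exponents of each base unit: m: 1, s: -2
SI base units of gravitational acceleration: m/s²

Answer: m/s²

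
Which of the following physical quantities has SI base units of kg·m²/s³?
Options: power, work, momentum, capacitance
Checking the SI base units of each option:
  power (P = W/t): kg·m²/s³  ✓ matches
  work (W = Fd): kg·m²/s²  ✗
  momentum (p = mv): kg·m/s  ✗
  capacitance (C = Q/V): s⁴·A²/(kg·m²)  ✗

Only power has units kg·m²/s³.

Answer: power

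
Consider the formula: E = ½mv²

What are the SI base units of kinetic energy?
Units of each symbol in E = ½mv²:
  m (mass): kg
  v (speed): m/s  → to the power 2, contributes m²/s²
  The factor ½ is dimensionless.

Multiplying the contributions: [kg] · [m²/s²]
Adding exponents of each base unit: kg: 1, m: 2, s: -2
SI base units of kinetic energy: kg·m²/s²

Answer: kg·m²/s²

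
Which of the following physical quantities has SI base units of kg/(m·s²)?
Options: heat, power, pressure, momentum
Checking the SI base units of each option:
  heat (Q = mcΔT): kg·m²/s²  ✗
  power (P = W/t): kg·m²/s³  ✗
  pressure (P = F/A): kg/(m·s²)  ✓ matches
  momentum (p = mv): kg·m/s  ✗

Only pressure has units kg/(m·s²).

Answer: pressure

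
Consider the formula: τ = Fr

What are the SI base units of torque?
Units of each symbol in τ = Fr:
  F (force): kg·m/s²
  r (lever arm): m

Multiplying the contributions: [kg·m/s²] · [m]
Adding exponents of each base unit: kg: 1, m: 2, s: -2
SI base units of torque: kg·m²/s²

Answer: kg·m²/s²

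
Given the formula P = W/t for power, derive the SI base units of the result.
Units of each symbol in P = W/t:
  W (work): kg·m²/s²
  t (time): s  → in the denominator, contributes 1/s

Multiplying the contributions: [kg·m²/s²] · [1/s]
Adding exponents of each base unit: kg: 1, m: 2, s: -3
SI base units of power: kg·m²/s³

Answer: kg·m²/s³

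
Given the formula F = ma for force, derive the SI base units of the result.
Units of each symbol in F = ma:
  m (mass): kg
  a (acceleration): m/s²

Multiplying the contributions: [kg] · [m/s²]
Adding exponents of each base unit: kg: 1, m: 1, s: -2
SI base units of force: kg·m/s²

Answer: kg·m/s²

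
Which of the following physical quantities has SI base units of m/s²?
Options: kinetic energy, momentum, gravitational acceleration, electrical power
Checking the SI base units of each option:
  kinetic energy (E = ½mv²): kg·m²/s²  ✗
  momentum (p = mv): kg·m/s  ✗
  gravitational acceleration (g = GM/r²): m/s²  ✓ matches
  electrical power (P = IV): kg·m²/s³  ✗

Only gravitational acceleration has units m/s².

Answer: gravitational acceleration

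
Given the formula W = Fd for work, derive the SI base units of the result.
Units of each symbol in W = Fd:
  F (force): kg·m/s²
  d (displacement): m

Multiplying the contributions: [kg·m/s²] · [m]
Adding exponents of each base unit: kg: 1, m: 2, s: -2
SI base units of work: kg·m²/s²

Answer: kg·m²/s²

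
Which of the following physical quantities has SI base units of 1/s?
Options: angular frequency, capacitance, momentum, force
Checking the SI base units of each option:
  angular frequency (ω = 2πf): 1/s  ✓ matches
  capacitance (C = Q/V): s⁴·A²/(kg·m²)  ✗
  momentum (p = mv): kg·m/s  ✗
  force (F = ma): kg·m/s²  ✗

Only angular frequency has units 1/s.

Answer: angular frequency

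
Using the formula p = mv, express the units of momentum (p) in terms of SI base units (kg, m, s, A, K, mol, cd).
Units of each symbol in p = mv:
  m (mass): kg
  v (velocity): m/s

Multiplying the contributions: [kg] · [m/s]
Adding exponents of each base unit: kg: 1, m: 1, s: -1
SI base units of momentum: kg·m/s

Answer: kg·m/s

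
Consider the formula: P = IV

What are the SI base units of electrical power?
Units of each symbol in P = IV:
  I (current): A
  V (voltage, in volts): kg·m²/(s³·A)

Multiplying the contributions: [A] · [kg·m²/(s³·A)]
Adding exponents of each base unit: kg: 1, m: 2, s: -3
SI base units of electrical power: kg·m²/s³

Answer: kg·m²/s³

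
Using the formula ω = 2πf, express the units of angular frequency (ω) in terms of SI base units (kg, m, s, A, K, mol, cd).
Units of each symbol in ω = 2πf:
  f (frequency): 1/s
  The factor 2π is dimensionless.

Multiplying the contributions: [1/s]
Adding exponents of each base unit: s: -1
SI base units of angular frequency: 1/s

Answer: 1/s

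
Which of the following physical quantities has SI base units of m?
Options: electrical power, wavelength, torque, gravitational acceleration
Checking the SI base units of each option:
  electrical power (P = IV): kg·m²/s³  ✗
  wavelength (λ = v/f): m  ✓ matches
  torque (τ = Fr): kg·m²/s²  ✗
  gravitational acceleration (g = GM/r²): m/s²  ✗

Only wavelength has units m.

Answer: wavelength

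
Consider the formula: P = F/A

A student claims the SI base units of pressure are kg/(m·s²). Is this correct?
Units of each symbol in P = F/A:
  F (force): kg·m/s²
  A (area): m²  → in the denominator, contributes 1/m²

Multiplying the contributions: [kg·m/s²] · [1/m²]
Adding exponents of each base unit: kg: 1, m: -1, s: -2
SI base units of pressure: kg/(m·s²)

The claimed units kg/(m·s²) match the derived units, so the claim is correct.

Answer: Yes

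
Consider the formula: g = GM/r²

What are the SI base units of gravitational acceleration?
Units of each symbol in g = GM/r²:
  G (gravitational constant): m³/(kg·s²)
  M (mass): kg
  r (distance): m  → to the power 2 in the denominator, contributes 1/m²

Multiplying the contributions: [m³/(kg·s²)] · [kg] · [1/m²]
Adding exponents of each base unit: m: 1, s: -2
SI base units of gravitational acceleration: m/s²

Answer: m/s²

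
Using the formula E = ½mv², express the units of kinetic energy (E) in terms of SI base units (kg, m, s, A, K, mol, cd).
Units of each symbol in E = ½mv²:
  m (mass): kg
  v (speed): m/s  → to the power 2, contributes m²/s²
  The factor ½ is dimensionless.

Multiplying the contributions: [kg] · [m²/s²]
Adding exponents of each base unit: kg: 1, m: 2, s: -2
SI base units of kinetic energy: kg·m²/s²

Answer: kg·m²/s²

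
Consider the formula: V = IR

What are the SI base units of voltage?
Units of each symbol in V = IR:
  I (current): A
  R (resistance, in ohms): kg·m²/(s³·A²)

Multiplying the contributions: [A] · [kg·m²/(s³·A²)]
Adding exponents of each base unit: kg: 1, m: 2, s: -3, A: -1
SI base units of voltage: kg·m²/(s³·A)

Answer: kg·m²/(s³·A)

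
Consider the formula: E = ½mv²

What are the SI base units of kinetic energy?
Units of each symbol in E = ½mv²:
  m (mass): kg
  v (speed): m/s  → to the power 2, contributes m²/s²
  The factor ½ is dimensionless.

Multiplying the contributions: [kg] · [m²/s²]
Adding exponents of each base unit: kg: 1, m: 2, s: -2
SI base units of kinetic energy: kg·m²/s²

Answer: kg·m²/s²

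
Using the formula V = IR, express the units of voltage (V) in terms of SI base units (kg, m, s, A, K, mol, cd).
Units of each symbol in V = IR:
  I (current): A
  R (resistance, in ohms): kg·m²/(s³·A²)

Multiplying the contributions: [A] · [kg·m²/(s³·A²)]
Adding exponents of each base unit: kg: 1, m: 2, s: -3, A: -1
SI base units of voltage: kg·m²/(s³·A)

Answer: kg·m²/(s³·A)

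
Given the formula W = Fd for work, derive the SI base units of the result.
Units of each symbol in W = Fd:
  F (force): kg·m/s²
  d (displacement): m

Multiplying the contributions: [kg·m/s²] · [m]
Adding exponents of each base unit: kg: 1, m: 2, s: -2
SI base units of work: kg·m²/s²

Answer: kg·m²/s²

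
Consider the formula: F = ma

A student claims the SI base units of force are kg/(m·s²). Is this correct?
Units of each symbol in F = ma:
  m (mass): kg
  a (acceleration): m/s²

Multiplying the contributions: [kg] · [m/s²]
Adding exponents of each base unit: kg: 1, m: 1, s: -2
SI base units of force: kg·m/s²

The claimed units kg/(m·s²) (exponents kg: 1, m: -1, s: -2) do not match the derived units kg·m/s² (exponents kg: 1, m: 1, s: -2), so the claim is incorrect.

Answer: No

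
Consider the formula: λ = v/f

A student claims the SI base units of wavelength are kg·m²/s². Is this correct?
Units of each symbol in λ = v/f:
  v (wave speed): m/s
  f (frequency): 1/s  → in the denominator, contributes s

Multiplying the contributions: [m/s] · [s]
Adding exponents of each base unit: m: 1
SI base units of wavelength: m

The claimed units kg·m²/s² (exponents kg: 1, m: 2, s: -2) do not match the derived units m (exponents m: 1), so the claim is incorrect.

Answer: No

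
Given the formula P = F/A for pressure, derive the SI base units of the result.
Units of each symbol in P = F/A:
  F (force): kg·m/s²
  A (area): m²  → in the denominator, contributes 1/m²

Multiplying the contributions: [kg·m/s²] · [1/m²]
Adding exponents of each base unit: kg: 1, m: -1, s: -2
SI base units of pressure: kg/(m·s²)

Answer: kg/(m·s²)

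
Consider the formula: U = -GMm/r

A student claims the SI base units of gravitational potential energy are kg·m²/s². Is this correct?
Units of each symbol in U = -GMm/r:
  G (gravitational constant): m³/(kg·s²)
  M (mass): kg
  m (mass): kg
  r (distance): m  → in the denominator, contributes 1/m
  The minus sign does not affect the units.

Multiplying the contributions: [m³/(kg·s²)] · [kg] · [kg] · [1/m]
Adding exponents of each base unit: kg: 1, m: 2, s: -2
SI base units of gravitational potential energy: kg·m²/s²

The claimed units kg·m²/s² match the derived units, so the claim is correct.

Answer: Yes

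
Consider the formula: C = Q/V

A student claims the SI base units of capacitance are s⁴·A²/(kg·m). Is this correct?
Units of each symbol in C = Q/V:
  Q (charge, in coulombs): s·A
  V (voltage, in volts): kg·m²/(s³·A)  → in the denominator, contributes s³·A/(kg·m²)

Multiplying the contributions: [s·A] · [s³·A/(kg·m²)]
Adding exponents of each base unit: kg: -1, m: -2, s: 4, A: 2
SI base units of capacitance: s⁴·A²/(kg·m²)

The claimed units s⁴·A²/(kg·m) (exponents kg: -1, m: -1, s: 4, A: 2) do not match the derived units s⁴·A²/(kg·m²) (exponents kg: -1, m: -2, s: 4, A: 2), so the claim is incorrect.

Answer: No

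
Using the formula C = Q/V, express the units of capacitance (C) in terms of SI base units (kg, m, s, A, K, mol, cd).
Units of each symbol in C = Q/V:
  Q (charge, in coulombs): s·A
  V (voltage, in volts): kg·m²/(s³·A)  → in the denominator, contributes s³·A/(kg·m²)

Multiplying the contributions: [s·A] · [s³·A/(kg·m²)]
Adding exponents of each base unit: kg: -1, m: -2, s: 4, A: 2
SI base units of capacitance: s⁴·A²/(kg·m²)

Answer: s⁴·A²/(kg·m²)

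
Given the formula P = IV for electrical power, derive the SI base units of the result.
Units of each symbol in P = IV:
  I (current): A
  V (voltage, in volts): kg·m²/(s³·A)

Multiplying the contributions: [A] · [kg·m²/(s³·A)]
Adding exponents of each base unit: kg: 1, m: 2, s: -3
SI base units of electrical power: kg·m²/s³

Answer: kg·m²/s³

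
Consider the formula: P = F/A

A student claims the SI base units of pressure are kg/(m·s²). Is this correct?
Units of each symbol in P = F/A:
  F (force): kg·m/s²
  A (area): m²  → in the denominator, contributes 1/m²

Multiplying the contributions: [kg·m/s²] · [1/m²]
Adding exponents of each base unit: kg: 1, m: -1, s: -2
SI base units of pressure: kg/(m·s²)

The claimed units kg/(m·s²) match the derived units, so the claim is correct.

Answer: Yes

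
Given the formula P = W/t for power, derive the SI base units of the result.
Units of each symbol in P = W/t:
  W (work): kg·m²/s²
  t (time): s  → in the denominator, contributes 1/s

Multiplying the contributions: [kg·m²/s²] · [1/s]
Adding exponents of each base unit: kg: 1, m: 2, s: -3
SI base units of power: kg·m²/s³

Answer: kg·m²/s³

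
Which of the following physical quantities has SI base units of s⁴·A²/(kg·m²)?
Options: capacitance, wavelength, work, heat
Checking the SI base units of each option:
  capacitance (C = Q/V): s⁴·A²/(kg·m²)  ✓ matches
  wavelength (λ = v/f): m  ✗
  work (W = Fd): kg·m²/s²  ✗
  heat (Q = mcΔT): kg·m²/s²  ✗

Only capacitance has units s⁴·A²/(kg·m²).

Answer: capacitance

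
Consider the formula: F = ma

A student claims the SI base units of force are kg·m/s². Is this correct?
Units of each symbol in F = ma:
  m (mass): kg
  a (acceleration): m/s²

Multiplying the contributions: [kg] · [m/s²]
Adding exponents of each base unit: kg: 1, m: 1, s: -2
SI base units of force: kg·m/s²

The claimed units kg·m/s² match the derived units, so the claim is correct.

Answer: Yes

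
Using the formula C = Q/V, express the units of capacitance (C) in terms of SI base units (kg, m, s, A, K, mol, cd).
Units of each symbol in C = Q/V:
  Q (charge, in coulombs): s·A
  V (voltage, in volts): kg·m²/(s³·A)  → in the denominator, contributes s³·A/(kg·m²)

Multiplying the contributions: [s·A] · [s³·A/(kg·m²)]
Adding exponents of each base unit: kg: -1, m: -2, s: 4, A: 2
SI base units of capacitance: s⁴·A²/(kg·m²)

Answer: s⁴·A²/(kg·m²)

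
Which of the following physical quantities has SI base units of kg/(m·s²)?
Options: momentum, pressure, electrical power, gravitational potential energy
Checking the SI base units of each option:
  momentum (p = mv): kg·m/s  ✗
  pressure (P = F/A): kg/(m·s²)  ✓ matches
  electrical power (P = IV): kg·m²/s³  ✗
  gravitational potential energy (U = -GMm/r): kg·m²/s²  ✗

Only pressure has units kg/(m·s²).

Answer: pressure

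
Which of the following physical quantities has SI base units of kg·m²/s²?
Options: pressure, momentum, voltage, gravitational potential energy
Checking the SI base units of each option:
  pressure (P = F/A): kg/(m·s²)  ✗
  momentum (p = mv): kg·m/s  ✗
  voltage (V = IR): kg·m²/(s³·A)  ✗
  gravitational potential energy (U = -GMm/r): kg·m²/s²  ✓ matches

Only gravitational potential energy has units kg·m²/s².

Answer: gravitational potential energy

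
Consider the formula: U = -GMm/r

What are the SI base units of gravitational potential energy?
Units of each symbol in U = -GMm/r:
  G (gravitational constant): m³/(kg·s²)
  M (mass): kg
  m (mass): kg
  r (distance): m  → in the denominator, contributes 1/m
  The minus sign does not affect the units.

Multiplying the contributions: [m³/(kg·s²)] · [kg] · [kg] · [1/m]
Adding exponents of each base unit: kg: 1, m: 2, s: -2
SI base units of gravitational potential energy: kg·m²/s²

Answer: kg·m²/s²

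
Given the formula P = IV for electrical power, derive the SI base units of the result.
Units of each symbol in P = IV:
  I (current): A
  V (voltage, in volts): kg·m²/(s³·A)

Multiplying the contributions: [A] · [kg·m²/(s³·A)]
Adding exponents of each base unit: kg: 1, m: 2, s: -3
SI base units of electrical power: kg·m²/s³

Answer: kg·m²/s³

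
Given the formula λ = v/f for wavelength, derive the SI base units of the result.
Units of each symbol in λ = v/f:
  v (wave speed): m/s
  f (frequency): 1/s  → in the denominator, contributes s

Multiplying the contributions: [m/s] · [s]
Adding exponents of each base unit: m: 1
SI base units of wavelength: m

Answer: m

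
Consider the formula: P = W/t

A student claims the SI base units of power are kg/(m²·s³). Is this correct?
Units of each symbol in P = W/t:
  W (work): kg·m²/s²
  t (time): s  → in the denominator, contributes 1/s

Multiplying the contributions: [kg·m²/s²] · [1/s]
Adding exponents of each base unit: kg: 1, m: 2, s: -3
SI base units of power: kg·m²/s³

The claimed units kg/(m²·s³) (exponents kg: 1, m: -2, s: -3) do not match the derived units kg·m²/s³ (exponents kg: 1, m: 2, s: -3), so the claim is incorrect.

Answer: No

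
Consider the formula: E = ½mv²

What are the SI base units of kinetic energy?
Units of each symbol in E = ½mv²:
  m (mass): kg
  v (speed): m/s  → to the power 2, contributes m²/s²
  The factor ½ is dimensionless.

Multiplying the contributions: [kg] · [m²/s²]
Adding exponents of each base unit: kg: 1, m: 2, s: -2
SI base units of kinetic energy: kg·m²/s²

Answer: kg·m²/s²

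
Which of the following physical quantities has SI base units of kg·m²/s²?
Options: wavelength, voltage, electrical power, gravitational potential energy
Checking the SI base units of each option:
  wavelength (λ = v/f): m  ✗
  voltage (V = IR): kg·m²/(s³·A)  ✗
  electrical power (P = IV): kg·m²/s³  ✗
  gravitational potential energy (U = -GMm/r): kg·m²/s²  ✓ matches

Only gravitational potential energy has units kg·m²/s².

Answer: gravitational potential energy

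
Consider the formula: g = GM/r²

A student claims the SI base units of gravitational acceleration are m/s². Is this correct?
Units of each symbol in g = GM/r²:
  G (gravitational constant): m³/(kg·s²)
  M (mass): kg
  r (distance): m  → to the power 2 in the denominator, contributes 1/m²

Multiplying the contributions: [m³/(kg·s²)] · [kg] · [1/m²]
Adding exponents of each base unit: m: 1, s: -2
SI base units of gravitational acceleration: m/s²

The claimed units m/s² match the derived units, so the claim is correct.

Answer: Yes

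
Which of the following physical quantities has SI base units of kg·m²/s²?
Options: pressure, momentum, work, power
Checking the SI base units of each option:
  pressure (P = F/A): kg/(m·s²)  ✗
  momentum (p = mv): kg·m/s  ✗
  work (W = Fd): kg·m²/s²  ✓ matches
  power (P = W/t): kg·m²/s³  ✗

Only work has units kg·m²/s².

Answer: work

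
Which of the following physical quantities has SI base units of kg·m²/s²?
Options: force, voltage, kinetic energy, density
Checking the SI base units of each option:
  force (F = ma): kg·m/s²  ✗
  voltage (V = IR): kg·m²/(s³·A)  ✗
  kinetic energy (E = ½mv²): kg·m²/s²  ✓ matches
  density (ρ = m/V): kg/m³  ✗

Only kinetic energy has units kg·m²/s².

Answer: kinetic energy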